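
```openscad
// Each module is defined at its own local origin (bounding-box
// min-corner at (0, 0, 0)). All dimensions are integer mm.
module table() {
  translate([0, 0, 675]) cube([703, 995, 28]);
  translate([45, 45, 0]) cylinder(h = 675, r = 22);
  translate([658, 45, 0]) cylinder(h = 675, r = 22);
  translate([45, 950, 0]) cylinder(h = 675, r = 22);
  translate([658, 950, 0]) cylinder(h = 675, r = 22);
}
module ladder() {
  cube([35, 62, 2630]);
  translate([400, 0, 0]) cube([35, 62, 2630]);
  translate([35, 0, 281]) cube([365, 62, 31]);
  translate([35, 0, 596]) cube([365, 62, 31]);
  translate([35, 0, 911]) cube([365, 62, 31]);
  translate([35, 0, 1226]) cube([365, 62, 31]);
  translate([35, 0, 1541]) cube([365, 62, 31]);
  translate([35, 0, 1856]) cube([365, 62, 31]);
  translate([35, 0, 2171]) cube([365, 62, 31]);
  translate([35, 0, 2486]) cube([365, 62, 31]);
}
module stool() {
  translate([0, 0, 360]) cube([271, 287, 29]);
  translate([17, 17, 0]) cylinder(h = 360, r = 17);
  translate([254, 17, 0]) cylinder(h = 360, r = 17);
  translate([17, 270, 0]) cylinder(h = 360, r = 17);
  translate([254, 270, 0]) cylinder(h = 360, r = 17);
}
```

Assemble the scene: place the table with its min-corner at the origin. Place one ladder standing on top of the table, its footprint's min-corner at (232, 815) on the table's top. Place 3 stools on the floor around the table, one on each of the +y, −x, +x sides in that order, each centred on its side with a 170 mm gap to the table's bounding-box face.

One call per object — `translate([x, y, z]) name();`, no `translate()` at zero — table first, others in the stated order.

table();
translate([232, 815, 703]) ladder();
translate([216, 1165, 0]) stool();
translate([-441, 354, 0]) stool();
translate([873, 354, 0]) stool();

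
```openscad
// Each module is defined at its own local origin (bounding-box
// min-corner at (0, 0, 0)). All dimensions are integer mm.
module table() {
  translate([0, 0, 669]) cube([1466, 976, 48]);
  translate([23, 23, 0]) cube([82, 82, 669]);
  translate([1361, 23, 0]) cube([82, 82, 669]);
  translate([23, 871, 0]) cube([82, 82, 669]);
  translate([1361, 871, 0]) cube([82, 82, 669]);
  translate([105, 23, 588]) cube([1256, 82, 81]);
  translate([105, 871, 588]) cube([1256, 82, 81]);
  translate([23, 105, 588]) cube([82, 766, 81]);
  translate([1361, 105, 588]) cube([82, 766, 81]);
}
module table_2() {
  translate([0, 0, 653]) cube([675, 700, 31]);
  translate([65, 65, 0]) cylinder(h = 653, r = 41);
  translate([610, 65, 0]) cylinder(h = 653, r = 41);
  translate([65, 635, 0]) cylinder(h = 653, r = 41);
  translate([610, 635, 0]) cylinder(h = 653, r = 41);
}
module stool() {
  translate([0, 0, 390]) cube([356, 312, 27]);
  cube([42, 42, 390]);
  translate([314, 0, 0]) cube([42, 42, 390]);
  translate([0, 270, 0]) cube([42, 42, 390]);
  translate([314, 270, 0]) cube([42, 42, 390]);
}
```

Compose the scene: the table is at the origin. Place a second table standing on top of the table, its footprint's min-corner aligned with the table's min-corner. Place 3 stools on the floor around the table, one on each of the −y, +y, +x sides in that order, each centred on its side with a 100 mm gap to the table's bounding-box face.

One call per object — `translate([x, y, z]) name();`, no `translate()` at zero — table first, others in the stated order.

table();
translate([0, 0, 717]) table_2();
translate([555, -412, 0]) stool();
translate([555, 1076, 0]) stool();
translate([1566, 332, 0]) stool();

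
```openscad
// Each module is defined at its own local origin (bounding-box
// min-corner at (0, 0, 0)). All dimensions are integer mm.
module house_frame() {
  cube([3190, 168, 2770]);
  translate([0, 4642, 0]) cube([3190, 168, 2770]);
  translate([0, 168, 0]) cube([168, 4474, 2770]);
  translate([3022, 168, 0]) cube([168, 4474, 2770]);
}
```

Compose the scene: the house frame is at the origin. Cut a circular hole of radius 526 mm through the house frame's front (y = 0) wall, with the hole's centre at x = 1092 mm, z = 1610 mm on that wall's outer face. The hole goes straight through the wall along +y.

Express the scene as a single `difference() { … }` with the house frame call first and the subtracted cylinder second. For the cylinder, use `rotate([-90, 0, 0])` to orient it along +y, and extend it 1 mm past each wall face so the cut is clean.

difference() {
  house_frame();
  translate([1092, -1, 1610]) rotate([-90, 0, 0]) cylinder(h = 170, r = 526);
}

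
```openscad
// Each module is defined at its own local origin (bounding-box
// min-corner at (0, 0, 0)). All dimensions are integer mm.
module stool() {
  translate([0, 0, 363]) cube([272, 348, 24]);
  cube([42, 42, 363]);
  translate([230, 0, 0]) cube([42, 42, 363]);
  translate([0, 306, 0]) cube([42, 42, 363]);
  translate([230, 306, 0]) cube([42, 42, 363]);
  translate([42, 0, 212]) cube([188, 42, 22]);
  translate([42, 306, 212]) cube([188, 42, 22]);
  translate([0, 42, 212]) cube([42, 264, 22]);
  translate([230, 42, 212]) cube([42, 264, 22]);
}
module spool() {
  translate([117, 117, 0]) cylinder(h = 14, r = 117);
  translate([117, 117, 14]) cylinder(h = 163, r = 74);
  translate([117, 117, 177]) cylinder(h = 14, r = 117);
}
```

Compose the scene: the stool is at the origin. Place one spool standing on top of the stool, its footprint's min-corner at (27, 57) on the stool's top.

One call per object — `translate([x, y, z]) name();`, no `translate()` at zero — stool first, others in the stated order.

stool();
translate([27, 57, 387]) spool();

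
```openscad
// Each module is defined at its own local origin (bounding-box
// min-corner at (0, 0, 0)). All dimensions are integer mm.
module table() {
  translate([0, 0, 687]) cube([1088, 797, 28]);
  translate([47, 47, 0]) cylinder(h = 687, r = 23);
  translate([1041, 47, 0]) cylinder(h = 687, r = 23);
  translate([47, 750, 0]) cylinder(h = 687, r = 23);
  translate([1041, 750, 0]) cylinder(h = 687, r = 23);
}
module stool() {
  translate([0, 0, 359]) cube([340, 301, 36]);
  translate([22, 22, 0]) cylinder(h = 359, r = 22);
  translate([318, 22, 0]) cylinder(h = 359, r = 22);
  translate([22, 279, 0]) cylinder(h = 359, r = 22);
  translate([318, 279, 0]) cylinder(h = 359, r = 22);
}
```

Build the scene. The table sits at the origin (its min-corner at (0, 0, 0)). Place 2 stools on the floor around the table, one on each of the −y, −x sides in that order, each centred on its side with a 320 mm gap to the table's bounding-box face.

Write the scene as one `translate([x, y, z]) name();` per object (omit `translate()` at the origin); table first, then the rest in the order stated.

table();
translate([374, -621, 0]) stool();
translate([-660, 248, 0]) stool();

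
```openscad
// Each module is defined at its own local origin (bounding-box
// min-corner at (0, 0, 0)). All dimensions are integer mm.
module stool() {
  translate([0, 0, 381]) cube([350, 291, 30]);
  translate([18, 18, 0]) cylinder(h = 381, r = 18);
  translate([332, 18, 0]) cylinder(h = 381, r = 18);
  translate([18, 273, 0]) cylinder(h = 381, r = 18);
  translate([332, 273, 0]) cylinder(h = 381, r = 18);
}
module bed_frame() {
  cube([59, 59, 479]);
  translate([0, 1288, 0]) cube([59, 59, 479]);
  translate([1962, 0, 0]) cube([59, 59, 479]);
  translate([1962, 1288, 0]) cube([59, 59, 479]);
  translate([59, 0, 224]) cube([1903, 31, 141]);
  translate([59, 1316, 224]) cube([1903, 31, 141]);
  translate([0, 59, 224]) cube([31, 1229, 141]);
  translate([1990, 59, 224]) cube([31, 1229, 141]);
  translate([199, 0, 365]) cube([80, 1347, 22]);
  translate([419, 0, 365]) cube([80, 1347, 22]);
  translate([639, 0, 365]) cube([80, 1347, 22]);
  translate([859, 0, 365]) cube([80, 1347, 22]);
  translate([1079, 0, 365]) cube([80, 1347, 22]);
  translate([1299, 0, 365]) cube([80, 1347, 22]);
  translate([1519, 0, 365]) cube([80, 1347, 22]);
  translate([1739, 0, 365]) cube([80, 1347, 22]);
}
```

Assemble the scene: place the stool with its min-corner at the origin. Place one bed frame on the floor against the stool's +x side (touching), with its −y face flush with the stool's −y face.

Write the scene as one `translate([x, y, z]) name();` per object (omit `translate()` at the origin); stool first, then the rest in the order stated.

stool();
translate([350, 0, 0]) bed_frame();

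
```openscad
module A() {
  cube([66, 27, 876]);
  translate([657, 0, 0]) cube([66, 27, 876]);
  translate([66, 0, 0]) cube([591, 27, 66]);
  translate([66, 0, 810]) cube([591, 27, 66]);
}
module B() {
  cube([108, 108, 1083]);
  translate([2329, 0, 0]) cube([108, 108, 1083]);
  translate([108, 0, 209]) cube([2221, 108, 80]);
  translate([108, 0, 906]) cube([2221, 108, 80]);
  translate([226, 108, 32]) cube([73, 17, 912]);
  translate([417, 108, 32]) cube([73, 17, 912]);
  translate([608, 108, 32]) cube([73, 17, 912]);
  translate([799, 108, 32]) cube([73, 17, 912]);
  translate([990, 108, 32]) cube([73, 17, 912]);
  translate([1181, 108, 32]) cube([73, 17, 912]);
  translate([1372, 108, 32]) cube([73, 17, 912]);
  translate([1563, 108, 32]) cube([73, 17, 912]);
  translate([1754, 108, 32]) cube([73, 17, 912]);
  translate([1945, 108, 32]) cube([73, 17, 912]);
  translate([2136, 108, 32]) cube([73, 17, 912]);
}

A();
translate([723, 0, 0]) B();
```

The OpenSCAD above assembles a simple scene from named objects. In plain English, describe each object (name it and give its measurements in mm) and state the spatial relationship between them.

A is a rectangular picture frame lying in the x–z plane (depth along y). The opening is 591 mm wide (x) by 744 mm tall (z), surrounded by a border 66 mm wide on all four sides. The frame is 27 mm deep and is made of two full-height vertical stiles with two horizontal rails fitted between them.

B is a fence section. Two 108×108 mm posts, 1083 mm tall, stand on the floor with a clear span of 2221 mm between their inner faces. Two horizontal rails of 108×80 mm section span the gap between the posts with their undersides at z = 209 mm and z = 906 mm, flush with the posts' −y face. 11 pickets, each 73 mm wide, 17 mm thick and 912 mm tall, are fixed to the +y face of the rails with their bottoms at z = 32 mm, evenly spaced across the span with equal gaps (rounded down to the nearest mm) at the −x end and between each pair — any rounding remainder accumulates at the +x end.

The fence section is against the picture frame's +x side, with their −y faces flush.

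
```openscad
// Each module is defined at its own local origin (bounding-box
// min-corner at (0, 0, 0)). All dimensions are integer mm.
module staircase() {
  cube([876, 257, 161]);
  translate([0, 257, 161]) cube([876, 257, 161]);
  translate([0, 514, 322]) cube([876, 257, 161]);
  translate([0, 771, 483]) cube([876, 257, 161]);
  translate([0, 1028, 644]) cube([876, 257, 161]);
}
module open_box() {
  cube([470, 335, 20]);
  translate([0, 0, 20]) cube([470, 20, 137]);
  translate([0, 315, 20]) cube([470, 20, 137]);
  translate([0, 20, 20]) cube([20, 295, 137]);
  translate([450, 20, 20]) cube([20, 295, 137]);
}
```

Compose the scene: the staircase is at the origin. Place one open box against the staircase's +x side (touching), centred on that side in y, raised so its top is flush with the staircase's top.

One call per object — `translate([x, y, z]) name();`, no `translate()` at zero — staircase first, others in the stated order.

staircase();
translate([876, 475, 648]) open_box();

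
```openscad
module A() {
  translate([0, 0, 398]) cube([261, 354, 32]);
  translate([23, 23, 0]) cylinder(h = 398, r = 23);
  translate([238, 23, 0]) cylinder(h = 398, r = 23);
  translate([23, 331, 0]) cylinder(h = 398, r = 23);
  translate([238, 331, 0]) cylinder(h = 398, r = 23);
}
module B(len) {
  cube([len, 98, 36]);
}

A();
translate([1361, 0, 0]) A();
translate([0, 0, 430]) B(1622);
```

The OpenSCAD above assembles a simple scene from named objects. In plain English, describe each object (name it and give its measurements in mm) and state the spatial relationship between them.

A is a four-legged stool. The seat is a 261×354×32 mm slab whose top surface is at z = 430 mm; four round legs, each 46 mm in diameter, run from the floor (z = 0) to the underside of the seat, each leg's axis is inset half a diameter from the nearest pair of seat edges (so the leg's bounding box is flush with the corner).

B is a rectangular beam 1622 mm long (x), 98 mm deep (y), 36 mm thick (z).

The beam spans the tops of two stools placed 1100 mm apart, resting at z = 430 mm.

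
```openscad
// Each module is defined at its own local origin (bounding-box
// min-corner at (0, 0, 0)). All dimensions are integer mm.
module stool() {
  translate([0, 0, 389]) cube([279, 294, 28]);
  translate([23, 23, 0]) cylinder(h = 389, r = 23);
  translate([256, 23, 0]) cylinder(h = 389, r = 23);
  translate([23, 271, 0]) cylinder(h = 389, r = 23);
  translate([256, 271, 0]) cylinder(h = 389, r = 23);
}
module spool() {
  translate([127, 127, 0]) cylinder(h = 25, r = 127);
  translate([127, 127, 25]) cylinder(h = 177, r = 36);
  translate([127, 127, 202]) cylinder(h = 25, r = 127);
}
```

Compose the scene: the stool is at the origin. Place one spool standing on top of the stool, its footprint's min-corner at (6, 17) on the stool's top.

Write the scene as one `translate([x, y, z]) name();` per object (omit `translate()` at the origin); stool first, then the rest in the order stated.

stool();
translate([6, 17, 417]) spool();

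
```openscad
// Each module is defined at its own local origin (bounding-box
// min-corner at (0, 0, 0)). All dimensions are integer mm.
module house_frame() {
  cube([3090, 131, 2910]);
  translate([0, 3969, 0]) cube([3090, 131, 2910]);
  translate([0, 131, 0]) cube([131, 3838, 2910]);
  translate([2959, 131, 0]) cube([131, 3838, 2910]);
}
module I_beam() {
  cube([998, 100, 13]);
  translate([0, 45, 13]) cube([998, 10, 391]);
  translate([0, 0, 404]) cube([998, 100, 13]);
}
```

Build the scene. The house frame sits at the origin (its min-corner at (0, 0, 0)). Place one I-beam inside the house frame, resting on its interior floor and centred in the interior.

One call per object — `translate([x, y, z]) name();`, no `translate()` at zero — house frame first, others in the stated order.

house_frame();
translate([1046, 2000, 0]) I_beam();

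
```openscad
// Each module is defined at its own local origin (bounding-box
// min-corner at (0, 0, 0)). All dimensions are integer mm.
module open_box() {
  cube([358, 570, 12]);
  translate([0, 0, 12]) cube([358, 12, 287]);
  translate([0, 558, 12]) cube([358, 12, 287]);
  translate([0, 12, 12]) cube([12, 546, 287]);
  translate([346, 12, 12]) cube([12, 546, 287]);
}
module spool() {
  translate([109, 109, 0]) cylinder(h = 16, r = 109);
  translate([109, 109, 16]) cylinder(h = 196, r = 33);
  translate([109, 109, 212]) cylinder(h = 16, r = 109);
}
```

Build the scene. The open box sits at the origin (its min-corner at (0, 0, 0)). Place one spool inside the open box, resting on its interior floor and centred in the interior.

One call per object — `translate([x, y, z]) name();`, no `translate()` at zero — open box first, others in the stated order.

open_box();
translate([70, 176, 12]) spool();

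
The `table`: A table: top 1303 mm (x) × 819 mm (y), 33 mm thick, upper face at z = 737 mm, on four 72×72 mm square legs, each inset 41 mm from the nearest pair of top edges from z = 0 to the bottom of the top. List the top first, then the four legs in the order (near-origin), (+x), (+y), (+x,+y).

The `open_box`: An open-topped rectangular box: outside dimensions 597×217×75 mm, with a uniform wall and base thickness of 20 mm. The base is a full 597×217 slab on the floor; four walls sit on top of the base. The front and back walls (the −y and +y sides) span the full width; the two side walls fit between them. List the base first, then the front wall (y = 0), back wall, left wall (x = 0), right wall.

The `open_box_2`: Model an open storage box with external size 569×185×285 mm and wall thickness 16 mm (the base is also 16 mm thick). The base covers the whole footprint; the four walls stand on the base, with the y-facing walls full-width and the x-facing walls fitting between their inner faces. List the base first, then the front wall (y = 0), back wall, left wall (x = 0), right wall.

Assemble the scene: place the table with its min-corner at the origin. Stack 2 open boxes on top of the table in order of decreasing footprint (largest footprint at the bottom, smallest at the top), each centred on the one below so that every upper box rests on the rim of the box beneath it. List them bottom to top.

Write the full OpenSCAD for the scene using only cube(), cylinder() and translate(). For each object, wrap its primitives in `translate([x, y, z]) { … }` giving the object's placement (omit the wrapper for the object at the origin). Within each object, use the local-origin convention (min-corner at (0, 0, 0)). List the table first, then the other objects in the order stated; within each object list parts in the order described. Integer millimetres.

translate([0, 0, 704]) cube([1303, 819, 33]);
translate([41, 41, 0]) cube([72, 72, 704]);
translate([1190, 41, 0]) cube([72, 72, 704]);
translate([41, 706, 0]) cube([72, 72, 704]);
translate([1190, 706, 0]) cube([72, 72, 704]);
translate([353, 301, 737]) {
  cube([597, 217, 20]);
  translate([0, 0, 20]) cube([597, 20, 55]);
  translate([0, 197, 20]) cube([597, 20, 55]);
  translate([0, 20, 20]) cube([20, 177, 55]);
  translate([577, 20, 20]) cube([20, 177, 55]);
}
translate([367, 317, 812]) {
  cube([569, 185, 16]);
  translate([0, 0, 16]) cube([569, 16, 269]);
  translate([0, 169, 16]) cube([569, 16, 269]);
  translate([0, 16, 16]) cube([16, 153, 269]);
  translate([553, 16, 16]) cube([16, 153, 269]);
}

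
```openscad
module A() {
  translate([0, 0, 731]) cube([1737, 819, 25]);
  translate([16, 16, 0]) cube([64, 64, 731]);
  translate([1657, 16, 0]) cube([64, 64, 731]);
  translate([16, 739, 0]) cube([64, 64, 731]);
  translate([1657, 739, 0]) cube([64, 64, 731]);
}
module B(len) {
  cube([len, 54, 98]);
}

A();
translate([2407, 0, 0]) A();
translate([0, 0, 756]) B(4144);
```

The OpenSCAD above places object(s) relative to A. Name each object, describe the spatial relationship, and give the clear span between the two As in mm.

A is a table. B is a beam. A beam spans the tops of two tables. The clear span between the two tables is 670 mm.

Second table starts at x = 2407; first ends at x = 1737; clear span = 2407 − 1737 = 670 mm.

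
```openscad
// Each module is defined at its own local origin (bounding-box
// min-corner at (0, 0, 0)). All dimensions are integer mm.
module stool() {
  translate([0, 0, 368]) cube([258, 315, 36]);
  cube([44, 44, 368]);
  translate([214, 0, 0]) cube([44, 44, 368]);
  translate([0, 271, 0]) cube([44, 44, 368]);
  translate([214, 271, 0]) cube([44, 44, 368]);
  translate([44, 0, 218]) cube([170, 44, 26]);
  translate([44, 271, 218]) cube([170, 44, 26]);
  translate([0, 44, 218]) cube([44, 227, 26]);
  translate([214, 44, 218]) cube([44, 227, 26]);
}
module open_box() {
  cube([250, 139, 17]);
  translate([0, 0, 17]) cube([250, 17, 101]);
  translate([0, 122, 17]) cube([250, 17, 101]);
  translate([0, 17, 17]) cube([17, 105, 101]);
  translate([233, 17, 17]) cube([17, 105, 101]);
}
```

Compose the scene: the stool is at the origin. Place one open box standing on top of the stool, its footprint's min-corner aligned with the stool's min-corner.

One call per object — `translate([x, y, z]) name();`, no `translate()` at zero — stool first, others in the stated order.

stool();
translate([0, 0, 404]) open_box();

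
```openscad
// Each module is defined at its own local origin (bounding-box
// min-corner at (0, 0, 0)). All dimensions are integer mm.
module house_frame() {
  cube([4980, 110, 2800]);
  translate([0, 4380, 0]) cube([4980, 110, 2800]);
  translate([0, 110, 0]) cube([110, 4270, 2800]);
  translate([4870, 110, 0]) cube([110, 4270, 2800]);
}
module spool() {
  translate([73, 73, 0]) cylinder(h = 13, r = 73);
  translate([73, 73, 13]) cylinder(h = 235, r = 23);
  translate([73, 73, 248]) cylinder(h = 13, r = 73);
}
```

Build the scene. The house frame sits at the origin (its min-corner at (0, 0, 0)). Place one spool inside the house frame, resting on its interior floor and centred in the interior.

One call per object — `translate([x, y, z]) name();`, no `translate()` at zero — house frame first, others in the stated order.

house_frame();
translate([2417, 2172, 0]) spool();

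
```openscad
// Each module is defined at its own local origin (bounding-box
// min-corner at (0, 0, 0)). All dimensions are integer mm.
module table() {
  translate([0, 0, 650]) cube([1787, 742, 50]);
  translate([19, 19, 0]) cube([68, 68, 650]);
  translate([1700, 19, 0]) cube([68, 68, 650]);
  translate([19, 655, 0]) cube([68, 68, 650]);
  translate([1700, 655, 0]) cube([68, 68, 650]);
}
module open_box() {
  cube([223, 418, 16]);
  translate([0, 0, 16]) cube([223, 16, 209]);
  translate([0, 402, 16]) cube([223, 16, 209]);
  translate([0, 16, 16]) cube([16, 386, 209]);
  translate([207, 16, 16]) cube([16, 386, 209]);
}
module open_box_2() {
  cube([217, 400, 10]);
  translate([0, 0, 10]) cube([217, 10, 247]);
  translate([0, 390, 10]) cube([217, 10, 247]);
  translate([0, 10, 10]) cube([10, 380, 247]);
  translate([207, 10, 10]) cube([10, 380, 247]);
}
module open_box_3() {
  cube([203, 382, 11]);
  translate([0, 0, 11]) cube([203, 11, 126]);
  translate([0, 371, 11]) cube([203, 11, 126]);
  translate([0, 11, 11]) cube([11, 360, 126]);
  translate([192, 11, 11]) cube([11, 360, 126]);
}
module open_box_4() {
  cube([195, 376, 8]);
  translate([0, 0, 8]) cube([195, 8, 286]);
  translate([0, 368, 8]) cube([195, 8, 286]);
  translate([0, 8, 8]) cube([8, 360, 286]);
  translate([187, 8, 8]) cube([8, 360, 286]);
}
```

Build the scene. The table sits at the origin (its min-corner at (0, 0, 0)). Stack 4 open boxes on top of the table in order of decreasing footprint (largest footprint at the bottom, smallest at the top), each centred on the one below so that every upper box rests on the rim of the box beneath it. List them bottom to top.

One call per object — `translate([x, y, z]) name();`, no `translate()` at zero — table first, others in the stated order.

table();
translate([782, 162, 700]) open_box();
translate([785, 171, 925]) open_box_2();
translate([792, 180, 1182]) open_box_3();
translate([796, 183, 1319]) open_box_4();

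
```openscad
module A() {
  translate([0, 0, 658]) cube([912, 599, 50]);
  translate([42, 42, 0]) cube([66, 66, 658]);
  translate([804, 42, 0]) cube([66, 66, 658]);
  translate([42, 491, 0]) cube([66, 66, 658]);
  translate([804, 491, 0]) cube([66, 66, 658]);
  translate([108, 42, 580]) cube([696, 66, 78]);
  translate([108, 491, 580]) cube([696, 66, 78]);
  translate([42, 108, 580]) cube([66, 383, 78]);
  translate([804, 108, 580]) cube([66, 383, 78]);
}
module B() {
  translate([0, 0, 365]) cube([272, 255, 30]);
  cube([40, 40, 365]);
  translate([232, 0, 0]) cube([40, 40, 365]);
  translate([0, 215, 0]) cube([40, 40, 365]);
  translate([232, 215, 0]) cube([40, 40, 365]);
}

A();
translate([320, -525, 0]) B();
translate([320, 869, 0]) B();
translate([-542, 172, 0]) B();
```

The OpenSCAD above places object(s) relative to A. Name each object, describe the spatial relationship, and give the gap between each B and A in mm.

A is a table. B is a stool. Three stools sit around the table at the −y, +y, −x sides. The gap between each stool and the table is 270 mm.

Each stool's nearest face is 270 mm from the table's bounding box.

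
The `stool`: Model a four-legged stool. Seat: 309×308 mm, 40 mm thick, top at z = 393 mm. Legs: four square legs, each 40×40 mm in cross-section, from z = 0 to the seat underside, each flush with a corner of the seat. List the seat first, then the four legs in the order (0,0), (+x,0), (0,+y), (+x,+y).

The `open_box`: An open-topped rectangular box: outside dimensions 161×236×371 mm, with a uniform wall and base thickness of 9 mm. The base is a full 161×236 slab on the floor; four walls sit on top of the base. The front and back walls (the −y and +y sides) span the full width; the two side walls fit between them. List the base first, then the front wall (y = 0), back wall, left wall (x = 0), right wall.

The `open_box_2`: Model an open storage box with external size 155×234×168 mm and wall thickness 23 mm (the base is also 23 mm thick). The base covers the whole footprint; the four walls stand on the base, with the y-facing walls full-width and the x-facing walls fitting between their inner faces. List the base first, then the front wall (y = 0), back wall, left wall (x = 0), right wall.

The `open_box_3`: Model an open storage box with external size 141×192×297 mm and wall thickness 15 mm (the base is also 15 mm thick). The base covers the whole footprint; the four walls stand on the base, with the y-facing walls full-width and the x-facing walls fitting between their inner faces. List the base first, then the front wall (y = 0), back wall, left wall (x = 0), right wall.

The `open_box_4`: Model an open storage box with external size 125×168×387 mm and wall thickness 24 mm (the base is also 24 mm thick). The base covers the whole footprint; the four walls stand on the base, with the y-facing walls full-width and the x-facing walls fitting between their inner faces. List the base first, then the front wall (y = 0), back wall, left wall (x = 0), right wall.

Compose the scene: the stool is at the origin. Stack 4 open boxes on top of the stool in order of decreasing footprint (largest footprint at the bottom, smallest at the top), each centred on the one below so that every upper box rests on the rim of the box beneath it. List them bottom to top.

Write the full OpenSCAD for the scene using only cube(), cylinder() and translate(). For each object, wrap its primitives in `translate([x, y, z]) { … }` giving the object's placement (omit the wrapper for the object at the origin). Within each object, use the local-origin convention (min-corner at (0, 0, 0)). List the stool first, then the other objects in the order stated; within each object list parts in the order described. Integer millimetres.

translate([0, 0, 353]) cube([309, 308, 40]);
cube([40, 40, 353]);
translate([269, 0, 0]) cube([40, 40, 353]);
translate([0, 268, 0]) cube([40, 40, 353]);
translate([269, 268, 0]) cube([40, 40, 353]);
translate([74, 36, 393]) {
  cube([161, 236, 9]);
  translate([0, 0, 9]) cube([161, 9, 362]);
  translate([0, 227, 9]) cube([161, 9, 362]);
  translate([0, 9, 9]) cube([9, 218, 362]);
  translate([152, 9, 9]) cube([9, 218, 362]);
}
translate([77, 37, 764]) {
  cube([155, 234, 23]);
  translate([0, 0, 23]) cube([155, 23, 145]);
  translate([0, 211, 23]) cube([155, 23, 145]);
  translate([0, 23, 23]) cube([23, 188, 145]);
  translate([132, 23, 23]) cube([23, 188, 145]);
}
translate([84, 58, 932]) {
  cube([141, 192, 15]);
  translate([0, 0, 15]) cube([141, 15, 282]);
  translate([0, 177, 15]) cube([141, 15, 282]);
  translate([0, 15, 15]) cube([15, 162, 282]);
  translate([126, 15, 15]) cube([15, 162, 282]);
}
translate([92, 70, 1229]) {
  cube([125, 168, 24]);
  translate([0, 0, 24]) cube([125, 24, 363]);
  translate([0, 144, 24]) cube([125, 24, 363]);
  translate([0, 24, 24]) cube([24, 120, 363]);
  translate([101, 24, 24]) cube([24, 120, 363]);
}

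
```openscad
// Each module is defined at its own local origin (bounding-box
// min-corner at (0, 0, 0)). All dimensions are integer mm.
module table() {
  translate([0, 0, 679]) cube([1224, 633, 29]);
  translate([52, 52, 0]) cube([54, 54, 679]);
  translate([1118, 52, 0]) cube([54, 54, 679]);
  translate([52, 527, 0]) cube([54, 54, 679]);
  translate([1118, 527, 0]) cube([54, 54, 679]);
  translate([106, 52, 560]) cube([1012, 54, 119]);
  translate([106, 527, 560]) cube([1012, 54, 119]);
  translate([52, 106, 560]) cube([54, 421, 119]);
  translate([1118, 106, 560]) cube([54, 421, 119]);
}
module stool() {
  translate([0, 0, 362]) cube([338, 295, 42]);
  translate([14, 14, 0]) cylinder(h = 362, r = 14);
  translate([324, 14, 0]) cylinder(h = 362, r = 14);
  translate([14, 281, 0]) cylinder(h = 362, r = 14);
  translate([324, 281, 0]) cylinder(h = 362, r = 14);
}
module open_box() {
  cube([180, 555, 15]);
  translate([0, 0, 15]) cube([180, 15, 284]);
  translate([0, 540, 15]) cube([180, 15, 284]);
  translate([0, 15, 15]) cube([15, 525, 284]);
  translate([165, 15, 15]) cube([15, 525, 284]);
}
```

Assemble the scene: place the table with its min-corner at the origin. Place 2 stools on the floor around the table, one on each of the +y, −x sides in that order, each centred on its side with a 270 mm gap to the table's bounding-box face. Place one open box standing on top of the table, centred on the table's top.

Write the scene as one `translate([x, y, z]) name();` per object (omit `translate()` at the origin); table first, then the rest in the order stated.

table();
translate([443, 903, 0]) stool();
translate([-608, 169, 0]) stool();
translate([522, 39, 708]) open_box();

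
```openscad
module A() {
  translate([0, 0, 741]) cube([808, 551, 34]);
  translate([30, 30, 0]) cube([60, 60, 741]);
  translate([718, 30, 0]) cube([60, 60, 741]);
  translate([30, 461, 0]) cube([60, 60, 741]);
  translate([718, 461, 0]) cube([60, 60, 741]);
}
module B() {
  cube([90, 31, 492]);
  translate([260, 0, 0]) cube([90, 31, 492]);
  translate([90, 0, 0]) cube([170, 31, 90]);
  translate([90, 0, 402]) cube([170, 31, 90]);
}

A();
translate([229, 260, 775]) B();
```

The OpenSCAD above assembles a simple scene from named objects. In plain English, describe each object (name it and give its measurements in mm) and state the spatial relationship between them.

A is a table with a 808×551 mm rectangular top, 34 mm thick, top surface at z = 775 mm, supported by four 60×60 mm square legs, each inset 30 mm from the nearest pair of top edges, running from the floor.

B is a picture frame with a 170×312 mm rectangular opening (x by z) and a uniform 90 mm border on every side. Frame depth is 31 mm along y. It is built from two vertical stiles running the full outside height and two horizontal rails spanning the gap between the stiles.

The picture frame is on top of the table, centred.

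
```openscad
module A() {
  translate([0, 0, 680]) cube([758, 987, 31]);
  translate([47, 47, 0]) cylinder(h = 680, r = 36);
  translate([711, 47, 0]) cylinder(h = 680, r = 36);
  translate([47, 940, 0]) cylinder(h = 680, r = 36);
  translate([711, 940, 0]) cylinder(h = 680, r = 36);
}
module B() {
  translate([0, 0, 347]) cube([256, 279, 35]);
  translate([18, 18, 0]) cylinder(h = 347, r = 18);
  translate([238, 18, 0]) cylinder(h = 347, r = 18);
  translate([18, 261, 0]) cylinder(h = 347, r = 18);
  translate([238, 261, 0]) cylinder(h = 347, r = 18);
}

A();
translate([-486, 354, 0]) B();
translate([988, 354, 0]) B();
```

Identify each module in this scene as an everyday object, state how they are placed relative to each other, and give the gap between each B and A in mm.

Each stool's nearest face is 230 mm from the table's bounding box.

A is a table. B is a stool. Two stools sit around the table at the −x, +x sides. The gap between each stool and the table is 230 mm.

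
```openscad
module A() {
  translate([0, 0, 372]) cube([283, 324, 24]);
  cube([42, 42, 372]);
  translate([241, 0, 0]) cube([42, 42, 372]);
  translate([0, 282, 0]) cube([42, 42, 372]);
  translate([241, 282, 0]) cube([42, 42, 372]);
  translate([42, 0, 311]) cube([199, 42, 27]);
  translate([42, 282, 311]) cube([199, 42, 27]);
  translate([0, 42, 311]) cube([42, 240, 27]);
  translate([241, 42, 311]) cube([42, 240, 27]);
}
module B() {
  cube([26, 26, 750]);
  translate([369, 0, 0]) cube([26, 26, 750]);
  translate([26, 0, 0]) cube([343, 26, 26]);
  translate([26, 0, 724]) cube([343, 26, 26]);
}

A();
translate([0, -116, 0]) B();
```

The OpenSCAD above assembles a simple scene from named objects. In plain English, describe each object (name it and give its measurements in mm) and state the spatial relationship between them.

A is a simple wooden stool: a rectangular seat 283 mm (x) by 324 mm (y), 24 mm thick, top face at z = 396 mm, on four square legs, each 42×42 mm in cross-section. The legs rest on z = 0, each flush with a corner of the seat. Four stretchers, 42 mm wide and 27 mm tall, connect adjacent legs with their undersides at z = 311 mm, each running between the inner faces of the legs it joins and aligned with the legs' outer faces on the other axis.

B is a rectangular picture frame lying in the x–z plane (depth along y). The opening is 343 mm wide (x) by 698 mm tall (z), surrounded by a border 26 mm wide on all four sides. The frame is 26 mm deep and is made of two full-height vertical stiles with two horizontal rails fitted between them.

The picture frame is on the floor beside the stool on its −y side.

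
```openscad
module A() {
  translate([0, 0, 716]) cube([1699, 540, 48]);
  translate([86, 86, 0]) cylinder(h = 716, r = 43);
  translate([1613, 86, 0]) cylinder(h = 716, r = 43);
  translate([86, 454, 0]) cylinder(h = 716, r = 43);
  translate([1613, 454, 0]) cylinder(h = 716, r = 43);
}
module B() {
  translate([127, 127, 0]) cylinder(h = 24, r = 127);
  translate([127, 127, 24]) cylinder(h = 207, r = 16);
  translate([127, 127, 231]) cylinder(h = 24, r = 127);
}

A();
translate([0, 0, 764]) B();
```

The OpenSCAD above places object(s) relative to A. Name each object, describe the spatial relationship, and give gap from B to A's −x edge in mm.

A is a table. B is a spool. The spool is on top of the table. The gap from the spool to the table's −x edge is 0 mm.

The spool's min-x is at 0; the table's min-x is 0; gap = 0 mm.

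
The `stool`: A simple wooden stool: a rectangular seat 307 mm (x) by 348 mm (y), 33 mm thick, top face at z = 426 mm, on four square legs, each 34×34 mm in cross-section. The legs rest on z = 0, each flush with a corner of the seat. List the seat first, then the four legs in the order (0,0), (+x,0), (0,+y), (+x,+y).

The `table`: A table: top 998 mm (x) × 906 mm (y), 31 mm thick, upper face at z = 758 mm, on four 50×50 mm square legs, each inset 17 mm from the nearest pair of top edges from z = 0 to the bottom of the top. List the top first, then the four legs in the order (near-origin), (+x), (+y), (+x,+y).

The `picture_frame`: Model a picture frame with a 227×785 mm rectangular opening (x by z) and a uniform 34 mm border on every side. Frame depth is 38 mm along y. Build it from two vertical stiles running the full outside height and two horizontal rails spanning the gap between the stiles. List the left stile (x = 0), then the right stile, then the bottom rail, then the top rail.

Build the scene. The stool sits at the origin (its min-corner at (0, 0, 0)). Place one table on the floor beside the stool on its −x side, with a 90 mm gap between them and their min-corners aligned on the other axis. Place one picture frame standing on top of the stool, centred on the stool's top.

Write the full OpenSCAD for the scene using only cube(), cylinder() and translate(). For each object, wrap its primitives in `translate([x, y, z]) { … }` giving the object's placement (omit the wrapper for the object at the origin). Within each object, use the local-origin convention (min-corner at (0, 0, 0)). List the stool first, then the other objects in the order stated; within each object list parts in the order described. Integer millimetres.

translate([0, 0, 393]) cube([307, 348, 33]);
cube([34, 34, 393]);
translate([273, 0, 0]) cube([34, 34, 393]);
translate([0, 314, 0]) cube([34, 34, 393]);
translate([273, 314, 0]) cube([34, 34, 393]);
translate([-1088, 0, 0]) {
  translate([0, 0, 727]) cube([998, 906, 31]);
  translate([17, 17, 0]) cube([50, 50, 727]);
  translate([931, 17, 0]) cube([50, 50, 727]);
  translate([17, 839, 0]) cube([50, 50, 727]);
  translate([931, 839, 0]) cube([50, 50, 727]);
}
translate([6, 155, 426]) {
  cube([34, 38, 853]);
  translate([261, 0, 0]) cube([34, 38, 853]);
  translate([34, 0, 0]) cube([227, 38, 34]);
  translate([34, 0, 819]) cube([227, 38, 34]);
}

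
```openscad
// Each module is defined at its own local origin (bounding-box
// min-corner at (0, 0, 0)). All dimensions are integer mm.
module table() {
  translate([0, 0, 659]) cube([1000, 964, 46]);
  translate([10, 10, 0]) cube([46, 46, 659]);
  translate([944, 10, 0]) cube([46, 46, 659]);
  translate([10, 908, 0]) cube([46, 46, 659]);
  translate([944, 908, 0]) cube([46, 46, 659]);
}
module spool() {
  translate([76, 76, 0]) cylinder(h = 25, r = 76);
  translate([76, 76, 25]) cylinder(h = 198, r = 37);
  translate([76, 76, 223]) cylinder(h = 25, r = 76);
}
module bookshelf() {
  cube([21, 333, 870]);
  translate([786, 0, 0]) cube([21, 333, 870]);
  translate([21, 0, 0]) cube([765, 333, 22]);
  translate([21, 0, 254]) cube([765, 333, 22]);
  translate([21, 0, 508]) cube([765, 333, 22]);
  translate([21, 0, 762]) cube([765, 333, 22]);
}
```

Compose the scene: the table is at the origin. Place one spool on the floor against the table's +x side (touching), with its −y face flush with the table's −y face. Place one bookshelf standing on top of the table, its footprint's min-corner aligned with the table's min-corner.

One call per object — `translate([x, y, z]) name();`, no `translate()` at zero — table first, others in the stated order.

table();
translate([1000, 0, 0]) spool();
translate([0, 0, 705]) bookshelf();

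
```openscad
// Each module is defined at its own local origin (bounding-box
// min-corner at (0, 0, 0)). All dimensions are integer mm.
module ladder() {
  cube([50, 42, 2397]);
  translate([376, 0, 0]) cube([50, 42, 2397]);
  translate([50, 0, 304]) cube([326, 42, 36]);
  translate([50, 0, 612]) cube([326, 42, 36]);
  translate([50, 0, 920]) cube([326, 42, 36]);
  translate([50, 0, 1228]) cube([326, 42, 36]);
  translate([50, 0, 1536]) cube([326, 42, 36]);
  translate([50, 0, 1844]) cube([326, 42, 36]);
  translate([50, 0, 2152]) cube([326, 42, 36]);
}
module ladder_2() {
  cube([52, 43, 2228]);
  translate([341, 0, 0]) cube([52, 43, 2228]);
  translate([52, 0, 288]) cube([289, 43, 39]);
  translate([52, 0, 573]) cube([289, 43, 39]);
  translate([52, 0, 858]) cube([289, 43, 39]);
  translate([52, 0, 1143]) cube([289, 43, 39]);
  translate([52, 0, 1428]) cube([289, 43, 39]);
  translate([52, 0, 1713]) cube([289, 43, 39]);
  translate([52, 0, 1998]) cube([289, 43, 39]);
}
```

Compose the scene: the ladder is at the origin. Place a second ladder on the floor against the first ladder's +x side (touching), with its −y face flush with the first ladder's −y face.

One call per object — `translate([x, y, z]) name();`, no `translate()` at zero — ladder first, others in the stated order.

ladder();
translate([426, 0, 0]) ladder_2();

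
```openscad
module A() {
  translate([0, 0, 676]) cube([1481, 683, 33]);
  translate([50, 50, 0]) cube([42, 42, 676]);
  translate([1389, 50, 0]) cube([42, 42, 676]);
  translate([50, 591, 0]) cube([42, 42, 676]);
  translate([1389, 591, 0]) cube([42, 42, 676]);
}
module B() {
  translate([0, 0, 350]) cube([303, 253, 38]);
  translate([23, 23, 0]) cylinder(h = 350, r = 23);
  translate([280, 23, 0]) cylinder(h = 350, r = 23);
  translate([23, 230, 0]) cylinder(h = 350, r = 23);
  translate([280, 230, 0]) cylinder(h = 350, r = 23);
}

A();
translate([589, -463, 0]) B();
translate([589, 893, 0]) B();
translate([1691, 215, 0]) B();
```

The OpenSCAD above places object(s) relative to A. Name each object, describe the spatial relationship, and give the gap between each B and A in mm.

Each stool's nearest face is 210 mm from the table's bounding box.

A is a table. B is a stool. Three stools sit around the table at the −y, +y, +x sides. The gap between each stool and the table is 210 mm.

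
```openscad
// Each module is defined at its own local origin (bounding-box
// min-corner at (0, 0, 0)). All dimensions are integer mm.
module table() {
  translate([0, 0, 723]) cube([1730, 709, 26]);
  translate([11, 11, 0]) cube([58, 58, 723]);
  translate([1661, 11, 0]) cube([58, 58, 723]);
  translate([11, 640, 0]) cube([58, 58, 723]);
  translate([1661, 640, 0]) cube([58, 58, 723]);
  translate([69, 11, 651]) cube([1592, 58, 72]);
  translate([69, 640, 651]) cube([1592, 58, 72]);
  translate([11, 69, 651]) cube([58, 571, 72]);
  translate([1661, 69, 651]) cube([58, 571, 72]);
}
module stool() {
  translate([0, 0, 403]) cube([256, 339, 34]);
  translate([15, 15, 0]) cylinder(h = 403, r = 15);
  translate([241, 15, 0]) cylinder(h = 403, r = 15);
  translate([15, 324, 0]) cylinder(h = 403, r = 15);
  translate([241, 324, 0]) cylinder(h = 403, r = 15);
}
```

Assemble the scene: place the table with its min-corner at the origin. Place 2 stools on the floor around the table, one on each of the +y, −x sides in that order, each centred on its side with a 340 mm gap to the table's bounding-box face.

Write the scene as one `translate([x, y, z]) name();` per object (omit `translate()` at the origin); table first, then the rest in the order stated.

table();
translate([737, 1049, 0]) stool();
translate([-596, 185, 0]) stool();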